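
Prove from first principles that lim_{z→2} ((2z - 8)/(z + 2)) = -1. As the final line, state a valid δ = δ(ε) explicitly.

Let ε > 0 be given. We want δ > 0 with 0 < |z − 2| < δ ⇒ |(2z - 8)/(z + 2) + 1| < ε.
Combining over a common denominator, (2z - 8)/(z + 2) + 1 = [(2z - 8)·4 − (-4)·(z + 2)] / [4·(z + 2)] = 12(z − 2) / (4(z + 2)).
So |(2z - 8)/(z + 2) + 1| = 12|z − 2| / (4·|z + 2|).
Restrict δ ≤ 2. Then |z − 2| < 2 gives |z + 2| = |(z − 2) + 4| ≥ 4 − 2 = 2.
Hence |(2z - 8)/(z + 2) + 1| < 12|z − 2|/(4·2) = (3/2)|z − 2|, which is < ε once |z − 2| < (2/3)ε.
Take δ = min(2, (2/3)ε). Then 0 < |z − 2| < δ forces both bounds, so |(2z - 8)/(z + 2) + 1| < ε.

δ = min(2, (2/3)ε)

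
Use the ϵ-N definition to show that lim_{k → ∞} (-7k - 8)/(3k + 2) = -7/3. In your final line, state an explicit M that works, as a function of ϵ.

Suppose ϵ > 0. For k ≥ 1, |(-7k - 8)/(3k + 2) + 7/3| = |-10|/(3(3k + 2)) = 10/(3(3k + 2)).
Since 3k + 2 ≥ 3k for k ≥ 1, this is ≤ 10/(3·3k) = (10/9)/k.
So |(-7k - 8)/(3k + 2) + 7/3| < ϵ whenever k > (10/9)/ϵ.
Take M = (10/9)/ϵ. If k > M then |(-7k - 8)/(3k + 2) + 7/3| ≤ (10/9)/k < ϵ.

M = (10/9)/ϵ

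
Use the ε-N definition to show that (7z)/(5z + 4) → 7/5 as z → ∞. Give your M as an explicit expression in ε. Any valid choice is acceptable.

Let ε > 0. We seek M > 0 such that z > M implies |(7z)/(5z + 4) − (7/5)| < ε.
(7z)/(5z + 4) − (7/5) = (5(7z) − 7(5z + 4)) / (5(5z + 4)) = -28/(5(5z + 4)).
For z > 0 we have 5z + 4 > 5z, so |(7z)/(5z + 4) − (7/5)| = 28/(5(5z + 4)) < 28/(5·5z) = (28/25)/z.
Thus |(7z)/(5z + 4) − (7/5)| < ε whenever z > (28/25)/ε.
Take M = (28/25)/ε. If z > M then |(7z)/(5z + 4) − (7/5)| < (28/25)/z < ε.

M = (28/25)/ε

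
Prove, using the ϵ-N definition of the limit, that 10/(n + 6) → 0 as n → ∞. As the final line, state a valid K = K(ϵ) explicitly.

Let ϵ > 0. For n ≥ 1, |10/(n + 6) − 0| = 10/(n + 6) ≤ 10/n.
We need 10/n < ϵ, i.e. n > 10/ϵ.
Take K = 10/ϵ. If n > K then |10/(n + 6)| ≤ 10/n < ϵ.

K = 10/ϵ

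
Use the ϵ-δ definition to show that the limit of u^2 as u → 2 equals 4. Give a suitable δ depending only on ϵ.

δ = min(1, ϵ/5)

Suppose ϵ > 0. We seek δ > 0 with 0 < |u − 2| < δ ⇒ |u^2 − 4| < ϵ.
Factor: u^2 − 4 = (u − 2)(u + 2), so |u^2 − 4| = |u − 2|·|u + 2|.
Impose δ ≤ 1 so that |u| < 3; then |u + 2| ≤ 5.
Hence |u^2 − 4| ≤ 5|u − 2|, which is < ϵ once |u − 2| < ϵ/5.
Take δ = min(1, ϵ/5). If 0 < |u − 2| < δ then both bounds hold and |u^2 − 4| ≤ 5|u − 2| < 5·(ϵ/5) = ϵ.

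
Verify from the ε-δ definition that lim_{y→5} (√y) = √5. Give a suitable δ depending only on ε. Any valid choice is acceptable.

δ = min(5, √5·ε)

Let ε > 0 be given. We want δ > 0 such that 0 < |y − 5| < δ implies |√y − √5| < ε.
Rationalise: √y − √5 = (y − 5)/(√y + √5), so |√y − √5| = |y − 5|/(√y + √5).
Restrict δ ≤ 5 so that |y − 5| < 5 forces y > 0, and then √y + √5 > √5.
Hence |√y − √5| < |y − 5|/√5, which is < ε once |y − 5| < √5·ε.
Take δ = min(5, √5·ε). If 0 < |y − 5| < δ then y > 0 and |√y − √5| < |y − 5|/√5 < ε.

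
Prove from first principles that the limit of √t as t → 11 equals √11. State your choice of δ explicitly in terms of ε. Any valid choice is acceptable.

δ = min(11, √11·ε)

Let ε > 0 be given. We want δ > 0 such that 0 < |t − 11| < δ implies |√t − √11| < ε.
Rationalise: √t − √11 = (t − 11)/(√t + √11), so |√t − √11| = |t − 11|/(√t + √11).
Restrict δ ≤ 11 so that |t − 11| < 11 forces t > 0, and then √t + √11 > √11.
Hence |√t − √11| < |t − 11|/√11, which is < ε once |t − 11| < √11·ε.
Take δ = min(11, √11·ε). If 0 < |t − 11| < δ then t > 0 and |√t − √11| < |t − 11|/√11 < ε.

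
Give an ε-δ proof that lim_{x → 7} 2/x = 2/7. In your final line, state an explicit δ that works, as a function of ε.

Let ε > 0 be given. We seek δ > 0 such that 0 < |x − 7| < δ implies |2/x − (2/7)| < ε.
|2/x − (2/7)| = 2·|7 − x|/(7·|x|) = 2|x − 7|/(7|x|).
Require δ ≤ 7/2 so that |x| > 7 − 7/2 = 7/2, hence 7|x| > 49/2.
Then |2/x − (2/7)| < 2|x − 7|/(49/2), which is < ε when |x − 7| < (49/4)ε.
Take δ = min(7/2, (49/4)ε). Then 0 < |x − 7| < δ gives both |x − 7| < 7/2 and |x − 7| < (49/4)ε, so |2/x − (2/7)| < ε.

δ = min(7/2, (49/4)ε)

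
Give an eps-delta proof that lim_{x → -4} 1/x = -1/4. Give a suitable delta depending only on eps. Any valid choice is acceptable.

Let eps > 0. We seek delta > 0 such that 0 < |x + 4| < delta implies |1/x + 1/4| < eps.
|1/x + 1/4| = |-4 − x|/(4·|x|) = |x + 4|/(4|x|).
Require delta ≤ 2 so that |x| > 4 − 2 = 2, hence 4|x| > 8.
Then |1/x + 1/4| < |x + 4|/8, which is < eps when |x + 4| < 8eps.
Take delta = min(2, 8eps). Then 0 < |x + 4| < delta gives both |x + 4| < 2 and |x + 4| < 8eps, so |1/x + 1/4| < eps.

delta = min(2, 8eps)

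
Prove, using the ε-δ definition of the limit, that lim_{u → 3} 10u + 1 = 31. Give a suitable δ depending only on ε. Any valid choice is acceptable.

Let ε > 0. We need δ > 0 so that 0 < |u − 3| < δ implies |(10u + 1) − 31| < ε.
Since (10u + 1) − 31 = 10(u − 3), we have |(10u + 1) − 31| = 10|u − 3|.
So 10|u − 3| < ε exactly when |u − 3| < ε/10.
Choosing δ = ε/10 gives |(10u + 1) − 31| = 10|u − 3| < ε whenever |u − 3| < δ.

δ = ε/10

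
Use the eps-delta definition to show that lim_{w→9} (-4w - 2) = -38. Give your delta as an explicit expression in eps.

delta = eps/4

Suppose eps > 0. We need delta > 0 so that 0 < |w − 9| < delta implies |(-4w - 2) + 38| < eps.
|(-4w - 2) + 38| = |-4w + 36| = 4|w − 9|.
So 4|w − 9| < eps exactly when |w − 9| < eps/4.
Take delta = eps/4. If 0 < |w − 9| < delta then |(-4w - 2) + 38| = 4|w − 9| < 4·(eps/4) = eps.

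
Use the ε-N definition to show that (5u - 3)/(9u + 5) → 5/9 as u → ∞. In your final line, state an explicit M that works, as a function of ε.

Let ε > 0. We seek M > 0 such that u > M implies |(5u - 3)/(9u + 5) − (5/9)| < ε.
(5u - 3)/(9u + 5) − (5/9) = (9(5u - 3) − 5(9u + 5)) / (9(9u + 5)) = -52/(9(9u + 5)).
For u > 0 we have 9u + 5 > 9u, so |(5u - 3)/(9u + 5) − (5/9)| = 52/(9(9u + 5)) < 52/(9·9u) = (52/81)/u.
Thus |(5u - 3)/(9u + 5) − (5/9)| < ε whenever u > (52/81)/ε.
Take M = (52/81)/ε. If u > M then |(5u - 3)/(9u + 5) − (5/9)| < (52/81)/u < ε.

M = (52/81)/ε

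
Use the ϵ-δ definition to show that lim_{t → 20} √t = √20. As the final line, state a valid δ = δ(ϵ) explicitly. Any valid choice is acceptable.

Fix ϵ > 0. We want δ > 0 such that 0 < |t − 20| < δ implies |√t − √20| < ϵ.
Multiplying by the conjugate, |√t − √20| = |t − 20|/(√t + √20).
Restrict δ ≤ 20 so that |t − 20| < 20 forces t > 0, and then √t + √20 > √20.
Hence |√t − √20| < |t − 20|/√20, which is < ϵ once |t − 20| < √20·ϵ.
Take δ = min(20, √20·ϵ). If 0 < |t − 20| < δ then t > 0 and |√t − √20| < |t − 20|/√20 < ϵ.

δ = min(20, √20·ϵ)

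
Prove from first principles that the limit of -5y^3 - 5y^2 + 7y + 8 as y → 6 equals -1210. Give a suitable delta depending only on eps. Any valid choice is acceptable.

delta = min(2, eps/803)

Let eps > 0. We want delta > 0 such that 0 < |y − 6| < delta implies |(-5y^3 - 5y^2 + 7y + 8) + 1210| < eps.
(-5y^3 - 5y^2 + 7y + 8) + 1210 = -5y^3 - 5y^2 + 7y + 1218 = (y − 6)(-5y^2 - 35y - 203).
So |(-5y^3 - 5y^2 + 7y + 8) + 1210| = |y − 6|·|-5y^2 - 35y - 203|.
Require delta ≤ 2. Then |y − 6| < 2 gives |y| < 8, and by the triangle inequality |-5y^2 - 35y - 203| ≤ 5·8^2 + 35·8 + 203 = 803.
Hence |(-5y^3 - 5y^2 + 7y + 8) + 1210| ≤ 803|y − 6| < eps provided |y − 6| < eps/803.
Choosing delta = min(2, eps/803) ensures both conditions, hence |(-5y^3 - 5y^2 + 7y + 8) + 1210| < eps.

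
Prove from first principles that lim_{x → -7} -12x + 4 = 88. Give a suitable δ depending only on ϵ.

Let ϵ > 0 be given. We need δ > 0 so that 0 < |x + 7| < δ implies |(-12x + 4) − 88| < ϵ.
Since (-12x + 4) − 88 = -12(x + 7), we have |(-12x + 4) − 88| = 12|x + 7|.
So 12|x + 7| < ϵ exactly when |x + 7| < ϵ/12.
Take δ = ϵ/12. If 0 < |x + 7| < δ then |(-12x + 4) − 88| = 12|x + 7| < 12·(ϵ/12) = ϵ.

δ = ϵ/12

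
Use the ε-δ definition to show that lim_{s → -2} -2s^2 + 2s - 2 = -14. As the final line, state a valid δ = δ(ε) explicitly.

Fix ε > 0. We want δ > 0 such that 0 < |s + 2| < δ implies |(-2s^2 + 2s - 2) + 14| < ε.
(-2s^2 + 2s - 2) + 14 = -2s^2 + 2s + 12 = (s + 2)(-2s + 6).
So |(-2s^2 + 2s - 2) + 14| = |s + 2|·|-2s + 6|.
Require δ ≤ 1. Then |s + 2| < 1 gives |s| < 3, and by the triangle inequality |-2s + 6| ≤ 2·3 + 6 = 12.
Hence |(-2s^2 + 2s - 2) + 14| ≤ 12|s + 2| < ε provided |s + 2| < ε/12.
Take δ = min(1, ε/12). Then 0 < |s + 2| < δ gives both |s + 2| < 1 and |s + 2| < ε/12, so |(-2s^2 + 2s - 2) + 14| < ε.

δ = min(1, ε/12)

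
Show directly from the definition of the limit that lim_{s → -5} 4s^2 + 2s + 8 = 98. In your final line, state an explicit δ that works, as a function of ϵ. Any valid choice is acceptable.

δ = min(1, ϵ/42)

Fix ϵ > 0. We want δ > 0 such that 0 < |s + 5| < δ implies |(4s^2 + 2s + 8) − 98| < ϵ.
(4s^2 + 2s + 8) − 98 = 4s^2 + 2s - 90 = (s + 5)(4s - 18).
So |(4s^2 + 2s + 8) − 98| = |s + 5|·|4s - 18|.
Require δ ≤ 1. Then |s + 5| < 1 gives |s| < 6, and by the triangle inequality |4s - 18| ≤ 4·6 + 18 = 42.
Hence |(4s^2 + 2s + 8) − 98| ≤ 42|s + 5| < ϵ provided |s + 5| < ϵ/42.
Choosing δ = min(1, ϵ/42) ensures both conditions, hence |(4s^2 + 2s + 8) − 98| < ϵ.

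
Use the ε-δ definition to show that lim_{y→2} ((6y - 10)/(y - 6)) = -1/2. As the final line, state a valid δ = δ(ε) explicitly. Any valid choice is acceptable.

Suppose ε > 0. We want δ > 0 with 0 < |y − 2| < δ ⇒ |(6y - 10)/(y - 6) + 1/2| < ε.
Combining over a common denominator, (6y - 10)/(y - 6) + 1/2 = [(6y - 10)·(-4) − 2·(y - 6)] / [(-4)·(y - 6)] = -26(y − 2) / ((-4)(y - 6)).
So |(6y - 10)/(y - 6) + 1/2| = 26|y − 2| / (4·|y − 6|).
Restrict δ ≤ 2. Then |y − 2| < 2 gives |y − 6| = |(y − 2) + (-4)| ≥ 4 − 2 = 2.
Hence |(6y - 10)/(y - 6) + 1/2| < 26|y − 2|/(4·2) = (13/4)|y − 2|, which is < ε once |y − 2| < (4/13)ε.
Take δ = min(2, (4/13)ε). Then 0 < |y − 2| < δ forces both bounds, so |(6y - 10)/(y - 6) + 1/2| < ε.

δ = min(2, (4/13)ε)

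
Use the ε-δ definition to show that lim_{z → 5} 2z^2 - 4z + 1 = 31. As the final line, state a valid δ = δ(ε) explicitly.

δ = min(1, ε/18)

Let ε > 0. We want δ > 0 such that 0 < |z − 5| < δ implies |(2z^2 - 4z + 1) − 31| < ε.
(2z^2 - 4z + 1) − 31 = 2z^2 - 4z - 30 = (z − 5)(2z + 6).
So |(2z^2 - 4z + 1) − 31| = |z − 5|·|2z + 6|.
Require δ ≤ 1. Then |z − 5| < 1 gives |z| < 6, and by the triangle inequality |2z + 6| ≤ 2·6 + 6 = 18.
Hence |(2z^2 - 4z + 1) − 31| ≤ 18|z − 5| < ε provided |z − 5| < ε/18.
Take δ = min(1, ε/18). Then 0 < |z − 5| < δ gives both |z − 5| < 1 and |z − 5| < ε/18, so |(2z^2 - 4z + 1) − 31| < ε.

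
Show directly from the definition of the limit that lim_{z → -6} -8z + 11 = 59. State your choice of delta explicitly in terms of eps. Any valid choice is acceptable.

Fix eps > 0. We need delta > 0 so that 0 < |z + 6| < delta implies |(-8z + 11) − 59| < eps.
Since (-8z + 11) − 59 = -8(z + 6), we have |(-8z + 11) − 59| = 8|z + 6|.
So 8|z + 6| < eps exactly when |z + 6| < eps/8.
Take delta = eps/8. If 0 < |z + 6| < delta then |(-8z + 11) − 59| = 8|z + 6| < 8·(eps/8) = eps.

delta = eps/8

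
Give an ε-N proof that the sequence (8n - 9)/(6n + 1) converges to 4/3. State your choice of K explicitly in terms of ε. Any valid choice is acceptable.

K = (31/18)/ε

Let ε > 0 be given. For n ≥ 1, |(8n - 9)/(6n + 1) − (4/3)| = |-62|/(6(6n + 1)) = 62/(6(6n + 1)).
Since 6n + 1 ≥ 6n for n ≥ 1, this is ≤ 62/(6·6n) = (31/18)/n.
So |(8n - 9)/(6n + 1) − (4/3)| < ε whenever n > (31/18)/ε.
Take K = (31/18)/ε. If n > K then |(8n - 9)/(6n + 1) − (4/3)| ≤ (31/18)/n < ε.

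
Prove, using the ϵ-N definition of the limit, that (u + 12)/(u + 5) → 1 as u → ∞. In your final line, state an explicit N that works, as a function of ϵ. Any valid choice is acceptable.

N = 7/ϵ

Let ϵ > 0 be given. We seek N > 0 such that u > N implies |(u + 12)/(u + 5) − 1| < ϵ.
(u + 12)/(u + 5) − 1 = ((u + 12) − (u + 5)) / ((u + 5)) = 7/((u + 5)).
For u > 0 we have u + 5 > u, so |(u + 12)/(u + 5) − 1| = 7/((u + 5)) < 7/(u) = 7/u.
Thus |(u + 12)/(u + 5) − 1| < ϵ whenever u > 7/ϵ.
Take N = 7/ϵ. If u > N then |(u + 12)/(u + 5) − 1| < 7/u < ϵ.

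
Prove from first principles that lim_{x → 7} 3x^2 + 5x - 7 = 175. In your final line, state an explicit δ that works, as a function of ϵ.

δ = min(1, ϵ/50)

Fix ϵ > 0. We want δ > 0 such that 0 < |x − 7| < δ implies |(3x^2 + 5x - 7) − 175| < ϵ.
(3x^2 + 5x - 7) − 175 = 3x^2 + 5x - 182 = (x − 7)(3x + 26).
So |(3x^2 + 5x - 7) − 175| = |x − 7|·|3x + 26|.
Require δ ≤ 1. Then |x − 7| < 1 gives |x| < 8, and by the triangle inequality |3x + 26| ≤ 3·8 + 26 = 50.
Hence |(3x^2 + 5x - 7) − 175| ≤ 50|x − 7| < ϵ provided |x − 7| < ϵ/50.
Choosing δ = min(1, ϵ/50) ensures both conditions, hence |(3x^2 + 5x - 7) − 175| < ϵ.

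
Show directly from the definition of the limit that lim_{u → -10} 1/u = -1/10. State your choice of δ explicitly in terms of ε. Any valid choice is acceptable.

δ = min(5, 50ε)

Fix ε > 0. We seek δ > 0 such that 0 < |u + 10| < δ implies |1/u + 1/10| < ε.
|1/u + 1/10| = |-10 − u|/(10·|u|) = |u + 10|/(10|u|).
Restrict δ ≤ 5. Then |u + 10| < 5 gives |u| > 5, so 10|u| > 50.
Then |1/u + 1/10| < |u + 10|/50, which is < ε when |u + 10| < 50ε.
Take δ = min(5, 50ε). Then 0 < |u + 10| < δ gives both |u + 10| < 5 and |u + 10| < 50ε, so |1/u + 1/10| < ε.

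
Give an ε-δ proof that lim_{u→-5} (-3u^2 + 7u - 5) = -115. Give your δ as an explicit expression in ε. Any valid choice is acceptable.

δ = min(1, ε/40)

Let ε > 0. We want δ > 0 such that 0 < |u + 5| < δ implies |(-3u^2 + 7u - 5) + 115| < ε.
(-3u^2 + 7u - 5) + 115 = -3u^2 + 7u + 110 = (u + 5)(-3u + 22).
So |(-3u^2 + 7u - 5) + 115| = |u + 5|·|-3u + 22|.
Assume first that |u + 5| < 1, so |u| < 6. Then |-3u + 22| ≤ 3·6 + 22 = 40.
Hence |(-3u^2 + 7u - 5) + 115| ≤ 40|u + 5| < ε provided |u + 5| < ε/40.
Choosing δ = min(1, ε/40) ensures both conditions, hence |(-3u^2 + 7u - 5) + 115| < ε.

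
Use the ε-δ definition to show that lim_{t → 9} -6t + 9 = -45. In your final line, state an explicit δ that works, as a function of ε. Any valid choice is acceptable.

Let ε > 0 be given. We need δ > 0 so that 0 < |t − 9| < δ implies |(-6t + 9) + 45| < ε.
Since (-6t + 9) + 45 = -6(t − 9), we have |(-6t + 9) + 45| = 6|t − 9|.
So 6|t − 9| < ε exactly when |t − 9| < ε/6.
Take δ = ε/6. If 0 < |t − 9| < δ then |(-6t + 9) + 45| = 6|t − 9| < 6·(ε/6) = ε.

δ = ε/6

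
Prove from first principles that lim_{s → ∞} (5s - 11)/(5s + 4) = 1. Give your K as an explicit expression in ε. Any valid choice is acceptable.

K = 3/ε

Let ε > 0 be given. We seek K > 0 such that s > K implies |(5s - 11)/(5s + 4) − 1| < ε.
(5s - 11)/(5s + 4) − 1 = (5(5s - 11) − 5(5s + 4)) / (5(5s + 4)) = -75/(5(5s + 4)).
For s > 0 we have 5s + 4 > 5s, so |(5s - 11)/(5s + 4) − 1| = 75/(5(5s + 4)) < 75/(5·5s) = 3/s.
Thus |(5s - 11)/(5s + 4) − 1| < ε whenever s > 3/ε.
Take K = 3/ε. If s > K then |(5s - 11)/(5s + 4) − 1| < 3/s < ε.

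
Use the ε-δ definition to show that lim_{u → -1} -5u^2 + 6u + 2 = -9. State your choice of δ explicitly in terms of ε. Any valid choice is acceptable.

δ = min(1, ε/21)

Suppose ε > 0. We want δ > 0 such that 0 < |u + 1| < δ implies |(-5u^2 + 6u + 2) + 9| < ε.
(-5u^2 + 6u + 2) + 9 = -5u^2 + 6u + 11 = (u + 1)(-5u + 11).
So |(-5u^2 + 6u + 2) + 9| = |u + 1|·|-5u + 11|.
Require δ ≤ 1. Then |u + 1| < 1 gives |u| < 2, and by the triangle inequality |-5u + 11| ≤ 5·2 + 11 = 21.
Hence |(-5u^2 + 6u + 2) + 9| ≤ 21|u + 1| < ε provided |u + 1| < ε/21.
Take δ = min(1, ε/21). Then 0 < |u + 1| < δ gives both |u + 1| < 1 and |u + 1| < ε/21, so |(-5u^2 + 6u + 2) + 9| < ε.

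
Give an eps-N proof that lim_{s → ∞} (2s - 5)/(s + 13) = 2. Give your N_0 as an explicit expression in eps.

N_0 = 31/eps

Let eps > 0. We seek N_0 > 0 such that s > N_0 implies |(2s - 5)/(s + 13) − 2| < eps.
(2s - 5)/(s + 13) − 2 = ((2s - 5) − 2(s + 13)) / ((s + 13)) = -31/((s + 13)).
For s > 0 we have s + 13 > s, so |(2s - 5)/(s + 13) − 2| = 31/((s + 13)) < 31/(s) = 31/s.
Thus |(2s - 5)/(s + 13) − 2| < eps whenever s > 31/eps.
Take N_0 = 31/eps. If s > N_0 then |(2s - 5)/(s + 13) − 2| < 31/s < eps.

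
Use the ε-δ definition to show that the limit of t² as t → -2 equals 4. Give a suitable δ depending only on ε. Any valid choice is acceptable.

δ = min(1, ε/5)

Suppose ε > 0. We seek δ > 0 with 0 < |t + 2| < δ ⇒ |t² − 4| < ε.
Factor: t² − 4 = (t + 2)(t - 2), so |t² − 4| = |t + 2|·|t - 2|.
Impose δ ≤ 1 so that |t| < 3; then |t - 2| ≤ 5.
Hence |t² − 4| ≤ 5|t + 2|, which is < ε once |t + 2| < ε/5.
Take δ = min(1, ε/5). If 0 < |t + 2| < δ then both bounds hold and |t² − 4| ≤ 5|t + 2| < 5·(ε/5) = ε.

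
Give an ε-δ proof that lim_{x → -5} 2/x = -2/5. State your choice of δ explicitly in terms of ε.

δ = min(5/2, (25/4)ε)

Let ε > 0. We seek δ > 0 such that 0 < |x + 5| < δ implies |2/x + 2/5| < ε.
|2/x + 2/5| = 2·|-5 − x|/(5·|x|) = 2|x + 5|/(5|x|).
Require δ ≤ 5/2 so that |x| > 5 − 5/2 = 5/2, hence 5|x| > 25/2.
Then |2/x + 2/5| < 2|x + 5|/(25/2), which is < ε when |x + 5| < (25/4)ε.
Take δ = min(5/2, (25/4)ε). Then 0 < |x + 5| < δ gives both |x + 5| < 5/2 and |x + 5| < (25/4)ε, so |2/x + 2/5| < ε.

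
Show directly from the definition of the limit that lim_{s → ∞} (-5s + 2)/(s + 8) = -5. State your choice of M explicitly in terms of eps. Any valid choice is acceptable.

M = 42/eps

Let eps > 0 be given. We seek M > 0 such that s > M implies |(-5s + 2)/(s + 8) + 5| < eps.
(-5s + 2)/(s + 8) + 5 = ((-5s + 2) − (-5)(s + 8)) / ((s + 8)) = 42/((s + 8)).
For s > 0 we have s + 8 > s, so |(-5s + 2)/(s + 8) + 5| = 42/((s + 8)) < 42/(s) = 42/s.
Thus |(-5s + 2)/(s + 8) + 5| < eps whenever s > 42/eps.
Take M = 42/eps. If s > M then |(-5s + 2)/(s + 8) + 5| < 42/s < eps.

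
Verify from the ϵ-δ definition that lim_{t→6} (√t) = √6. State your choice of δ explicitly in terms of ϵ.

δ = min(6, √6·ϵ)

Fix ϵ > 0. We want δ > 0 such that 0 < |t − 6| < δ implies |√t − √6| < ϵ.
Multiplying by the conjugate, |√t − √6| = |t − 6|/(√t + √6).
Restrict δ ≤ 6 so that |t − 6| < 6 forces t > 0, and then √t + √6 > √6.
Hence |√t − √6| < |t − 6|/√6, which is < ϵ once |t − 6| < √6·ϵ.
Take δ = min(6, √6·ϵ). If 0 < |t − 6| < δ then t > 0 and |√t − √6| < |t − 6|/√6 < ϵ.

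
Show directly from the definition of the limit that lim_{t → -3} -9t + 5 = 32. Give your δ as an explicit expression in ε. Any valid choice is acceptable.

δ = ε/9

Let ε > 0. We need δ > 0 so that 0 < |t + 3| < δ implies |(-9t + 5) − 32| < ε.
Since (-9t + 5) − 32 = -9(t + 3), we have |(-9t + 5) − 32| = 9|t + 3|.
Thus it suffices that |t + 3| < ε/9.
Choosing δ = ε/9 gives |(-9t + 5) − 32| = 9|t + 3| < ε whenever |t + 3| < δ.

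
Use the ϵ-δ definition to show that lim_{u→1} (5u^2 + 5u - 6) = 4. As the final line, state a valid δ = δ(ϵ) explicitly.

δ = min(1, ϵ/20)

Fix ϵ > 0. We want δ > 0 such that 0 < |u − 1| < δ implies |(5u^2 + 5u - 6) − 4| < ϵ.
(5u^2 + 5u - 6) − 4 = 5u^2 + 5u - 10 = (u − 1)(5u + 10).
So |(5u^2 + 5u - 6) − 4| = |u − 1|·|5u + 10|.
Require δ ≤ 1. Then |u − 1| < 1 gives |u| < 2, and by the triangle inequality |5u + 10| ≤ 5·2 + 10 = 20.
Hence |(5u^2 + 5u - 6) − 4| ≤ 20|u − 1| < ϵ provided |u − 1| < ϵ/20.
Take δ = min(1, ϵ/20). Then 0 < |u − 1| < δ gives both |u − 1| < 1 and |u − 1| < ϵ/20, so |(5u^2 + 5u - 6) − 4| < ϵ.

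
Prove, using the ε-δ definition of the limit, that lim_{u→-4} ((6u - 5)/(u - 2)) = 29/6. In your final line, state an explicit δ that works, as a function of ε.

δ = min(3, (18/7)ε)

Fix ε > 0. We want δ > 0 with 0 < |u + 4| < δ ⇒ |(6u - 5)/(u - 2) − (29/6)| < ε.
Combining over a common denominator, (6u - 5)/(u - 2) − (29/6) = [(6u - 5)·(-6) − (-29)·(u - 2)] / [(-6)·(u - 2)] = -7(u + 4) / ((-6)(u - 2)).
So |(6u - 5)/(u - 2) − (29/6)| = 7|u + 4| / (6·|u − 2|).
Require δ ≤ 3, so |u − 2| ≥ |-6| − |u + 4| > 6 − 3 = 3.
Hence |(6u - 5)/(u - 2) − (29/6)| < 7|u + 4|/(6·3) = (7/18)|u + 4|, which is < ε once |u + 4| < (18/7)ε.
Take δ = min(3, (18/7)ε). Then 0 < |u + 4| < δ forces both bounds, so |(6u - 5)/(u - 2) − (29/6)| < ε.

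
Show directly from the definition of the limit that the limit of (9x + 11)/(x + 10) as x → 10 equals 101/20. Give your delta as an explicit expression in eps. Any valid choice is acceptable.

delta = min(10, (200/79)eps)

Fix eps > 0. We want delta > 0 with 0 < |x − 10| < delta ⇒ |(9x + 11)/(x + 10) − (101/20)| < eps.
Combining over a common denominator, (9x + 11)/(x + 10) − (101/20) = [(9x + 11)·20 − 101·(x + 10)] / [20·(x + 10)] = 79(x − 10) / (20(x + 10)).
So |(9x + 11)/(x + 10) − (101/20)| = 79|x − 10| / (20·|x + 10|).
Restrict delta ≤ 10. Then |x − 10| < 10 gives |x + 10| = |(x − 10) + 20| ≥ 20 − 10 = 10.
Hence |(9x + 11)/(x + 10) − (101/20)| < 79|x − 10|/(20·10) = (79/200)|x − 10|, which is < eps once |x − 10| < (200/79)eps.
Take delta = min(10, (200/79)eps). Then 0 < |x − 10| < delta forces both bounds, so |(9x + 11)/(x + 10) − (101/20)| < eps.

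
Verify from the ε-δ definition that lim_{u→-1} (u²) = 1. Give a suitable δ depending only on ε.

Let ε > 0. We seek δ > 0 with 0 < |u + 1| < δ ⇒ |u² − 1| < ε.
Factor: u² − 1 = (u + 1)(u - 1), so |u² − 1| = |u + 1|·|u - 1|.
Restrict δ ≤ 1. Then |u + 1| < 1 gives |u| < 2, so by the triangle inequality |u - 1| ≤ 2 + 1 = 3.
Hence |u² − 1| ≤ 3|u + 1|, which is < ε once |u + 1| < ε/3.
Take δ = min(1, ε/3). If 0 < |u + 1| < δ then both bounds hold and |u² − 1| ≤ 3|u + 1| < 3·(ε/3) = ε.

δ = min(1, ε/3)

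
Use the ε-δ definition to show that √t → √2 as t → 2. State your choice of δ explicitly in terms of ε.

Suppose ε > 0. We want δ > 0 such that 0 < |t − 2| < δ implies |√t − √2| < ε.
Rationalise: √t − √2 = (t − 2)/(√t + √2), so |√t − √2| = |t − 2|/(√t + √2).
Restrict δ ≤ 2 so that |t − 2| < 2 forces t > 0, and then √t + √2 > √2.
Hence |√t − √2| < |t − 2|/√2, which is < ε once |t − 2| < √2·ε.
Take δ = min(2, √2·ε). If 0 < |t − 2| < δ then t > 0 and |√t − √2| < |t − 2|/√2 < ε.

δ = min(2, √2·ε)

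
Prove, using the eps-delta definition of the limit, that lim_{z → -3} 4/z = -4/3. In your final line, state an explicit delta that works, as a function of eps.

Fix eps > 0. We seek delta > 0 such that 0 < |z + 3| < delta implies |4/z + 4/3| < eps.
|4/z + 4/3| = 4·|-3 − z|/(3·|z|) = 4|z + 3|/(3|z|).
Require delta ≤ 3/2 so that |z| > 3 − 3/2 = 3/2, hence 3|z| > 9/2.
Then |4/z + 4/3| < 4|z + 3|/(9/2), which is < eps when |z + 3| < (9/8)eps.
Take delta = min(3/2, (9/8)eps). Then 0 < |z + 3| < delta gives both |z + 3| < 3/2 and |z + 3| < (9/8)eps, so |4/z + 4/3| < eps.

delta = min(3/2, (9/8)eps)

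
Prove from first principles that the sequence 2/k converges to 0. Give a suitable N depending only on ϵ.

N = 2/ϵ

Let ϵ > 0 be given. For k ≥ 1, |2/k − 0| = 2/(k) ≤ 2/k.
We need 2/k < ϵ, i.e. k > 2/ϵ.
Take N = 2/ϵ. If k > N then |2/k| ≤ 2/k < ϵ.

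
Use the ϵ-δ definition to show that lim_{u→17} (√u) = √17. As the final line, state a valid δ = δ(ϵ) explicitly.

δ = min(17, √17·ϵ)

Suppose ϵ > 0. We want δ > 0 such that 0 < |u − 17| < δ implies |√u − √17| < ϵ.
Multiplying by the conjugate, |√u − √17| = |u − 17|/(√u + √17).
Restrict δ ≤ 17 so that |u − 17| < 17 forces u > 0, and then √u + √17 > √17.
Hence |√u − √17| < |u − 17|/√17, which is < ϵ once |u − 17| < √17·ϵ.
Take δ = min(17, √17·ϵ). If 0 < |u − 17| < δ then u > 0 and |√u − √17| < |u − 17|/√17 < ϵ.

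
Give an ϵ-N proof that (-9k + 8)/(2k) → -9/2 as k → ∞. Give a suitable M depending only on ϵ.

M = 4/ϵ

Let ϵ > 0 be given. For k ≥ 1, |(-9k + 8)/(2k) + 9/2| = |16|/(2(2k)) = 16/(2(2k)).
Since 2k ≥ 2k for k ≥ 1, this is ≤ 16/(2·2k) = 4/k.
So |(-9k + 8)/(2k) + 9/2| < ϵ whenever k > 4/ϵ.
Take M = 4/ϵ. If k > M then |(-9k + 8)/(2k) + 9/2| ≤ 4/k < ϵ.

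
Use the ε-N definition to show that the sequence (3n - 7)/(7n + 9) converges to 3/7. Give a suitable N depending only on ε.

N = (76/49)/ε

Fix ε > 0. For n ≥ 1, |(3n - 7)/(7n + 9) − (3/7)| = |-76|/(7(7n + 9)) = 76/(7(7n + 9)).
Since 7n + 9 ≥ 7n for n ≥ 1, this is ≤ 76/(7·7n) = (76/49)/n.
So |(3n - 7)/(7n + 9) − (3/7)| < ε whenever n > (76/49)/ε.
Take N = (76/49)/ε. If n > N then |(3n - 7)/(7n + 9) − (3/7)| ≤ (76/49)/n < ε.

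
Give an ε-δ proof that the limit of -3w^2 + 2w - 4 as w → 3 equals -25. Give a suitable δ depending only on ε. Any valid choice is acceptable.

δ = min(1, ε/19)

Let ε > 0 be given. We want δ > 0 such that 0 < |w − 3| < δ implies |(-3w^2 + 2w - 4) + 25| < ε.
(-3w^2 + 2w - 4) + 25 = -3w^2 + 2w + 21 = (w − 3)(-3w - 7).
So |(-3w^2 + 2w - 4) + 25| = |w − 3|·|-3w - 7|.
Require δ ≤ 1. Then |w − 3| < 1 gives |w| < 4, and by the triangle inequality |-3w - 7| ≤ 3·4 + 7 = 19.
Hence |(-3w^2 + 2w - 4) + 25| ≤ 19|w − 3| < ε provided |w − 3| < ε/19.
Choosing δ = min(1, ε/19) ensures both conditions, hence |(-3w^2 + 2w - 4) + 25| < ε.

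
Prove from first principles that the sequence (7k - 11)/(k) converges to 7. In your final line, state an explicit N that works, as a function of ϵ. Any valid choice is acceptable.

N = 11/ϵ

Suppose ϵ > 0. For k ≥ 1, |(7k - 11)/(k) − 7| = |-11|/((k)) = 11/((k)).
Since k ≥ k for k ≥ 1, this is ≤ 11/(k) = 11/k.
So |(7k - 11)/(k) − 7| < ϵ whenever k > 11/ϵ.
Take N = 11/ϵ. If k > N then |(7k - 11)/(k) − 7| ≤ 11/k < ϵ.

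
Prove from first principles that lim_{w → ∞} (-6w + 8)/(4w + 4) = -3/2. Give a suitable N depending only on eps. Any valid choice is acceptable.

N = (7/2)/eps

Fix eps > 0. We seek N > 0 such that w > N implies |(-6w + 8)/(4w + 4) + 3/2| < eps.
(-6w + 8)/(4w + 4) + 3/2 = (4(-6w + 8) − (-6)(4w + 4)) / (4(4w + 4)) = 56/(4(4w + 4)).
For w > 0 we have 4w + 4 > 4w, so |(-6w + 8)/(4w + 4) + 3/2| = 56/(4(4w + 4)) < 56/(4·4w) = (7/2)/w.
Thus |(-6w + 8)/(4w + 4) + 3/2| < eps whenever w > (7/2)/eps.
Take N = (7/2)/eps. If w > N then |(-6w + 8)/(4w + 4) + 3/2| < (7/2)/w < eps.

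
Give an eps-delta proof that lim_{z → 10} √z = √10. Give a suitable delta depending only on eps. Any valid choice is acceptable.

Suppose eps > 0. We want delta > 0 such that 0 < |z − 10| < delta implies |√z − √10| < eps.
Rationalise: √z − √10 = (z − 10)/(√z + √10), so |√z − √10| = |z − 10|/(√z + √10).
Restrict delta ≤ 10 so that |z − 10| < 10 forces z > 0, and then √z + √10 > √10.
Hence |√z − √10| < |z − 10|/√10, which is < eps once |z − 10| < √10·eps.
Take delta = min(10, √10·eps). If 0 < |z − 10| < delta then z > 0 and |√z − √10| < |z − 10|/√10 < eps.

delta = min(10, √10·eps)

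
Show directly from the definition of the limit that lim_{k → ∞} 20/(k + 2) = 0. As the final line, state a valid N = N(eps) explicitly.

Let eps > 0. For k ≥ 1, |20/(k + 2) − 0| = 20/(k + 2) ≤ 20/k.
We need 20/k < eps, i.e. k > 20/eps.
Take N = 20/eps. If k > N then |20/(k + 2)| ≤ 20/k < eps.

N = 20/eps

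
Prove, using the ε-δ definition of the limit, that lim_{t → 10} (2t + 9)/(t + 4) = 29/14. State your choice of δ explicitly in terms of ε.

δ = min(7, 98ε)

Fix ε > 0. We want δ > 0 with 0 < |t − 10| < δ ⇒ |(2t + 9)/(t + 4) − (29/14)| < ε.
Combining over a common denominator, (2t + 9)/(t + 4) − (29/14) = [(2t + 9)·14 − 29·(t + 4)] / [14·(t + 4)] = -1(t − 10) / (14(t + 4)).
So |(2t + 9)/(t + 4) − (29/14)| = |t − 10| / (14·|t + 4|).
Restrict δ ≤ 7. Then |t − 10| < 7 gives |t + 4| = |(t − 10) + 14| ≥ 14 − 7 = 7.
Hence |(2t + 9)/(t + 4) − (29/14)| < |t − 10|/(14·7) = (1/98)|t − 10|, which is < ε once |t − 10| < 98ε.
Take δ = min(7, 98ε). Then 0 < |t − 10| < δ forces both bounds, so |(2t + 9)/(t + 4) − (29/14)| < ε.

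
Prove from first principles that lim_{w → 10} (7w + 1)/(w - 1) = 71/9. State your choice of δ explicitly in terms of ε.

Fix ε > 0. We want δ > 0 with 0 < |w − 10| < δ ⇒ |(7w + 1)/(w - 1) − (71/9)| < ε.
Combining over a common denominator, (7w + 1)/(w - 1) − (71/9) = [(7w + 1)·9 − 71·(w - 1)] / [9·(w - 1)] = -8(w − 10) / (9(w - 1)).
So |(7w + 1)/(w - 1) − (71/9)| = 8|w − 10| / (9·|w − 1|).
Restrict δ ≤ 9/2. Then |w − 10| < 9/2 gives |w − 1| = |(w − 10) + 9| ≥ 9 − 9/2 = 9/2.
Hence |(7w + 1)/(w - 1) − (71/9)| < 8|w − 10|/(9·(9/2)) = (16/81)|w − 10|, which is < ε once |w − 10| < (81/16)ε.
Take δ = min(9/2, (81/16)ε). Then 0 < |w − 10| < δ forces both bounds, so |(7w + 1)/(w - 1) − (71/9)| < ε.

δ = min(9/2, (81/16)ε)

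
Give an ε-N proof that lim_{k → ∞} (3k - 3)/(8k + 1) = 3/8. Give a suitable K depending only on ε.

K = (27/64)/ε

Let ε > 0 be given. For k ≥ 1, |(3k - 3)/(8k + 1) − (3/8)| = |-27|/(8(8k + 1)) = 27/(8(8k + 1)).
Since 8k + 1 ≥ 8k for k ≥ 1, this is ≤ 27/(8·8k) = (27/64)/k.
So |(3k - 3)/(8k + 1) − (3/8)| < ε whenever k > (27/64)/ε.
Take K = (27/64)/ε. If k > K then |(3k - 3)/(8k + 1) − (3/8)| ≤ (27/64)/k < ε.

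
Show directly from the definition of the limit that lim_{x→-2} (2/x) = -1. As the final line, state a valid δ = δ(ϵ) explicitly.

δ = min(1, ϵ)

Fix ϵ > 0. We seek δ > 0 such that 0 < |x + 2| < δ implies |2/x + 1| < ϵ.
|2/x + 1| = 2·|-2 − x|/(2·|x|) = 2|x + 2|/(2|x|).
Require δ ≤ 1 so that |x| > 2 − 1 = 1, hence 2|x| > 2.
Then |2/x + 1| < 2|x + 2|/2, which is < ϵ when |x + 2| < ϵ.
Take δ = min(1, ϵ). Then 0 < |x + 2| < δ gives both |x + 2| < 1 and |x + 2| < ϵ, so |2/x + 1| < ϵ.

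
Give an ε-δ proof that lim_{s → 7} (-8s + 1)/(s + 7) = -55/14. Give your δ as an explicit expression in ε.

Let ε > 0 be given. We want δ > 0 with 0 < |s − 7| < δ ⇒ |(-8s + 1)/(s + 7) + 55/14| < ε.
Combining over a common denominator, (-8s + 1)/(s + 7) + 55/14 = [(-8s + 1)·14 − (-55)·(s + 7)] / [14·(s + 7)] = -57(s − 7) / (14(s + 7)).
So |(-8s + 1)/(s + 7) + 55/14| = 57|s − 7| / (14·|s + 7|).
Require δ ≤ 7, so |s + 7| ≥ |14| − |s − 7| > 14 − 7 = 7.
Hence |(-8s + 1)/(s + 7) + 55/14| < 57|s − 7|/(14·7) = (57/98)|s − 7|, which is < ε once |s − 7| < (98/57)ε.
Take δ = min(7, (98/57)ε). Then 0 < |s − 7| < δ forces both bounds, so |(-8s + 1)/(s + 7) + 55/14| < ε.

δ = min(7, (98/57)ε)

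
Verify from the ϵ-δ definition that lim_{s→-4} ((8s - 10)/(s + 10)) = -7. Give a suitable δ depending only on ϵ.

Let ϵ > 0. We want δ > 0 with 0 < |s + 4| < δ ⇒ |(8s - 10)/(s + 10) + 7| < ϵ.
Combining over a common denominator, (8s - 10)/(s + 10) + 7 = [(8s - 10)·6 − (-42)·(s + 10)] / [6·(s + 10)] = 90(s + 4) / (6(s + 10)).
So |(8s - 10)/(s + 10) + 7| = 90|s + 4| / (6·|s + 10|).
Require δ ≤ 3, so |s + 10| ≥ |6| − |s + 4| > 6 − 3 = 3.
Hence |(8s - 10)/(s + 10) + 7| < 90|s + 4|/(6·3) = 5|s + 4|, which is < ϵ once |s + 4| < (1/5)ϵ.
Take δ = min(3, (1/5)ϵ). Then 0 < |s + 4| < δ forces both bounds, so |(8s - 10)/(s + 10) + 7| < ϵ.

δ = min(3, (1/5)ϵ)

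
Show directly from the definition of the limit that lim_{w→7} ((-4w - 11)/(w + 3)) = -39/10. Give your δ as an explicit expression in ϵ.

Suppose ϵ > 0. We want δ > 0 with 0 < |w − 7| < δ ⇒ |(-4w - 11)/(w + 3) + 39/10| < ϵ.
Combining over a common denominator, (-4w - 11)/(w + 3) + 39/10 = [(-4w - 11)·10 − (-39)·(w + 3)] / [10·(w + 3)] = -1(w − 7) / (10(w + 3)).
So |(-4w - 11)/(w + 3) + 39/10| = |w − 7| / (10·|w + 3|).
Require δ ≤ 5, so |w + 3| ≥ |10| − |w − 7| > 10 − 5 = 5.
Hence |(-4w - 11)/(w + 3) + 39/10| < |w − 7|/(10·5) = (1/50)|w − 7|, which is < ϵ once |w − 7| < 50ϵ.
Take δ = min(5, 50ϵ). Then 0 < |w − 7| < δ forces both bounds, so |(-4w - 11)/(w + 3) + 39/10| < ϵ.

δ = min(5, 50ϵ)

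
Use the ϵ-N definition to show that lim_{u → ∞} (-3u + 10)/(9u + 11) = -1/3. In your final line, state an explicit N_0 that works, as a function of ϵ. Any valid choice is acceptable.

Fix ϵ > 0. We seek N_0 > 0 such that u > N_0 implies |(-3u + 10)/(9u + 11) + 1/3| < ϵ.
(-3u + 10)/(9u + 11) + 1/3 = (9(-3u + 10) − (-3)(9u + 11)) / (9(9u + 11)) = 123/(9(9u + 11)).
For u > 0 we have 9u + 11 > 9u, so |(-3u + 10)/(9u + 11) + 1/3| = 123/(9(9u + 11)) < 123/(9·9u) = (41/27)/u.
Thus |(-3u + 10)/(9u + 11) + 1/3| < ϵ whenever u > (41/27)/ϵ.
Take N_0 = (41/27)/ϵ. If u > N_0 then |(-3u + 10)/(9u + 11) + 1/3| < (41/27)/u < ϵ.

N_0 = (41/27)/ϵ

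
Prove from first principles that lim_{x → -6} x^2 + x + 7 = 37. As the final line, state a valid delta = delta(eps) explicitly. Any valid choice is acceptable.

delta = min(2, eps/13)

Fix eps > 0. We want delta > 0 such that 0 < |x + 6| < delta implies |(x^2 + x + 7) − 37| < eps.
(x^2 + x + 7) − 37 = x^2 + x - 30 = (x + 6)(x - 5).
So |(x^2 + x + 7) − 37| = |x + 6|·|x - 5|.
Assume first that |x + 6| < 2, so |x| < 8. Then |x - 5| ≤ 8 + 5 = 13.
Hence |(x^2 + x + 7) − 37| ≤ 13|x + 6| < eps provided |x + 6| < eps/13.
Choosing delta = min(2, eps/13) ensures both conditions, hence |(x^2 + x + 7) − 37| < eps.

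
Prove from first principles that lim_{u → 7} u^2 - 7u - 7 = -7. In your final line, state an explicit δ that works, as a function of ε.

Suppose ε > 0. We want δ > 0 such that 0 < |u − 7| < δ implies |(u^2 - 7u - 7) + 7| < ε.
(u^2 - 7u - 7) + 7 = u^2 - 7u = (u − 7)(u).
So |(u^2 - 7u - 7) + 7| = |u − 7|·|u|.
Assume first that |u − 7| < 1, so |u| < 8. Then |u| ≤ 8 = 8.
Hence |(u^2 - 7u - 7) + 7| ≤ 8|u − 7| < ε provided |u − 7| < ε/8.
Take δ = min(1, ε/8). Then 0 < |u − 7| < δ gives both |u − 7| < 1 and |u − 7| < ε/8, so |(u^2 - 7u - 7) + 7| < ε.

δ = min(1, ε/8)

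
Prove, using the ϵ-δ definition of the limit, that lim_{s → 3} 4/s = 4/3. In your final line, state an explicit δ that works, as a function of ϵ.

δ = min(3/2, (9/8)ϵ)

Let ϵ > 0 be given. We seek δ > 0 such that 0 < |s − 3| < δ implies |4/s − (4/3)| < ϵ.
|4/s − (4/3)| = 4·|3 − s|/(3·|s|) = 4|s − 3|/(3|s|).
Restrict δ ≤ 3/2. Then |s − 3| < 3/2 gives |s| > 3/2, so 3|s| > 9/2.
Then |4/s − (4/3)| < 4|s − 3|/(9/2), which is < ϵ when |s − 3| < (9/8)ϵ.
Take δ = min(3/2, (9/8)ϵ). Then 0 < |s − 3| < δ gives both |s − 3| < 3/2 and |s − 3| < (9/8)ϵ, so |4/s − (4/3)| < ϵ.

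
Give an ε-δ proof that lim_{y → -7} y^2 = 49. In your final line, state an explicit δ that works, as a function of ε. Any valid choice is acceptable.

Let ε > 0. We seek δ > 0 with 0 < |y + 7| < δ ⇒ |y^2 − 49| < ε.
Factor: y^2 − 49 = (y + 7)(y - 7), so |y^2 − 49| = |y + 7|·|y - 7|.
Impose δ ≤ 1 so that |y| < 8; then |y - 7| ≤ 15.
Hence |y^2 − 49| ≤ 15|y + 7|, which is < ε once |y + 7| < ε/15.
Take δ = min(1, ε/15). If 0 < |y + 7| < δ then both bounds hold and |y^2 − 49| ≤ 15|y + 7| < 15·(ε/15) = ε.

δ = min(1, ε/15)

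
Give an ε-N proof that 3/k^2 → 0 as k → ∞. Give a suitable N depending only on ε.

Suppose ε > 0. For k ≥ 1, |3/k^2 − 0| = 3/k^2.
3/k^2 < ε ⇔ k^2 > 3/ε ⇔ k > (3/ε)^{1/2}.
Take N = (3/ε)^{1/2}. Then k > N implies 3/k^2 < ε.

N = (3/ε)^{1/2}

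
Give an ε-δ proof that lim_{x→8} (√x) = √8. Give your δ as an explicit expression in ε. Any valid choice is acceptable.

δ = min(8, √8·ε)

Fix ε > 0. We want δ > 0 such that 0 < |x − 8| < δ implies |√x − √8| < ε.
Rationalise: √x − √8 = (x − 8)/(√x + √8), so |√x − √8| = |x − 8|/(√x + √8).
Restrict δ ≤ 8 so that |x − 8| < 8 forces x > 0, and then √x + √8 > √8.
Hence |√x − √8| < |x − 8|/√8, which is < ε once |x − 8| < √8·ε.
Take δ = min(8, √8·ε). If 0 < |x − 8| < δ then x > 0 and |√x − √8| < |x − 8|/√8 < ε.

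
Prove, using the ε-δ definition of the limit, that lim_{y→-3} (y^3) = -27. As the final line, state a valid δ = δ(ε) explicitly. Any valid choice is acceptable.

Let ε > 0 be given. We seek δ > 0 with 0 < |y + 3| < δ ⇒ |y^3 + 27| < ε.
Factor: y^3 + 27 = (y + 3)(y^2 - 3y + 9), so |y^3 + 27| = |y + 3|·|y^2 - 3y + 9|.
Restrict δ ≤ 1. Then |y + 3| < 1 gives |y| < 4, so by the triangle inequality |y^2 - 3y + 9| ≤ 4^2 + 3·4 + 9 = 37.
Hence |y^3 + 27| ≤ 37|y + 3|, which is < ε once |y + 3| < ε/37.
Take δ = min(1, ε/37). If 0 < |y + 3| < δ then both bounds hold and |y^3 + 27| ≤ 37|y + 3| < 37·(ε/37) = ε.

δ = min(1, ε/37)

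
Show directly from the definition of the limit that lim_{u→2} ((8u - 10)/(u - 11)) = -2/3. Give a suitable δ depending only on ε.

Suppose ε > 0. We want δ > 0 with 0 < |u − 2| < δ ⇒ |(8u - 10)/(u - 11) + 2/3| < ε.
Combining over a common denominator, (8u - 10)/(u - 11) + 2/3 = [(8u - 10)·(-9) − 6·(u - 11)] / [(-9)·(u - 11)] = -78(u − 2) / ((-9)(u - 11)).
So |(8u - 10)/(u - 11) + 2/3| = 78|u − 2| / (9·|u − 11|).
Restrict δ ≤ 9/2. Then |u − 2| < 9/2 gives |u − 11| = |(u − 2) + (-9)| ≥ 9 − 9/2 = 9/2.
Hence |(8u - 10)/(u - 11) + 2/3| < 78|u − 2|/(9·(9/2)) = (52/27)|u − 2|, which is < ε once |u − 2| < (27/52)ε.
Take δ = min(9/2, (27/52)ε). Then 0 < |u − 2| < δ forces both bounds, so |(8u - 10)/(u - 11) + 2/3| < ε.

δ = min(9/2, (27/52)ε)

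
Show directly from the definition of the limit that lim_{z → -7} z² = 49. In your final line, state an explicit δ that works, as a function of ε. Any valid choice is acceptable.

δ = min(2, ε/16)

Fix ε > 0. We seek δ > 0 with 0 < |z + 7| < δ ⇒ |z² − 49| < ε.
Factor: z² − 49 = (z + 7)(z - 7), so |z² − 49| = |z + 7|·|z - 7|.
Impose δ ≤ 2 so that |z| < 9; then |z - 7| ≤ 16.
Hence |z² − 49| ≤ 16|z + 7|, which is < ε once |z + 7| < ε/16.
Take δ = min(2, ε/16). If 0 < |z + 7| < δ then both bounds hold and |z² − 49| ≤ 16|z + 7| < 16·(ε/16) = ε.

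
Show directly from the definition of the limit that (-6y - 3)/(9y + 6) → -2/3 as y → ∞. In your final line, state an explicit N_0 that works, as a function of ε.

Suppose ε > 0. We seek N_0 > 0 such that y > N_0 implies |(-6y - 3)/(9y + 6) + 2/3| < ε.
(-6y - 3)/(9y + 6) + 2/3 = (9(-6y - 3) − (-6)(9y + 6)) / (9(9y + 6)) = 9/(9(9y + 6)).
For y > 0 we have 9y + 6 > 9y, so |(-6y - 3)/(9y + 6) + 2/3| = 9/(9(9y + 6)) < 9/(9·9y) = (1/9)/y.
Thus |(-6y - 3)/(9y + 6) + 2/3| < ε whenever y > (1/9)/ε.
Take N_0 = (1/9)/ε. If y > N_0 then |(-6y - 3)/(9y + 6) + 2/3| < (1/9)/y < ε.

N_0 = (1/9)/ε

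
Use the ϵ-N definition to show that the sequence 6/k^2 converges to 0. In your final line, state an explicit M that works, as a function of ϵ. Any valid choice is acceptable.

Fix ϵ > 0. For k ≥ 1, |6/k^2 − 0| = 6/k^2.
6/k^2 < ϵ ⇔ k^2 > 6/ϵ ⇔ k > (6/ϵ)^{1/2}.
Take M = (6/ϵ)^{1/2}. Then k > M implies 6/k^2 < ϵ.

M = (6/ϵ)^{1/2}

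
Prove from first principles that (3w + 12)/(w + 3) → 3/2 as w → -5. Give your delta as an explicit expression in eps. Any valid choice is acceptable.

Let eps > 0 be given. We want delta > 0 with 0 < |w + 5| < delta ⇒ |(3w + 12)/(w + 3) − (3/2)| < eps.
Combining over a common denominator, (3w + 12)/(w + 3) − (3/2) = [(3w + 12)·(-2) − (-3)·(w + 3)] / [(-2)·(w + 3)] = -3(w + 5) / ((-2)(w + 3)).
So |(3w + 12)/(w + 3) − (3/2)| = 3|w + 5| / (2·|w + 3|).
Restrict delta ≤ 1. Then |w + 5| < 1 gives |w + 3| = |(w + 5) + (-2)| ≥ 2 − 1 = 1.
Hence |(3w + 12)/(w + 3) − (3/2)| < 3|w + 5|/(2·1) = (3/2)|w + 5|, which is < eps once |w + 5| < (2/3)eps.
Take delta = min(1, (2/3)eps). Then 0 < |w + 5| < delta forces both bounds, so |(3w + 12)/(w + 3) − (3/2)| < eps.

delta = min(1, (2/3)eps)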